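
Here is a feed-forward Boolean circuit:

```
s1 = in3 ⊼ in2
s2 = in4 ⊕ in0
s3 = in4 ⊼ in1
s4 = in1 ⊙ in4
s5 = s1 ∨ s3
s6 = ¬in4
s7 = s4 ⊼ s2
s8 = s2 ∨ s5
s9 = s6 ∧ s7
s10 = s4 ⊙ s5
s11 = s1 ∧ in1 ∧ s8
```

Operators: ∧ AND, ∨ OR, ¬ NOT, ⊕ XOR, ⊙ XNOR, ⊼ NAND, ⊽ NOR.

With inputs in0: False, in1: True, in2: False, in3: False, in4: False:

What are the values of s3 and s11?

s1 = in3 NAND in2 = False NAND False = True
s2 = in4 XOR in0 = False XOR False = False
s3 = in4 NAND in1 = False NAND True = True
s5 = s1 OR s3 = True OR True = True
s8 = s2 OR s5 = False OR True = True
s11 = s1 AND in1 AND s8 = True AND True AND True = True

s3 = True  s11 = True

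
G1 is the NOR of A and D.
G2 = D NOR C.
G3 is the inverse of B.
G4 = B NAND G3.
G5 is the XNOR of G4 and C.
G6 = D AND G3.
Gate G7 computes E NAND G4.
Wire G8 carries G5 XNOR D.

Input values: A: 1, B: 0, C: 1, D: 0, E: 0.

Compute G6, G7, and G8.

G3 = NOT B = NOT 0 = 1
G4 = B NAND G3 = 0 NAND 1 = 1
G5 = G4 XNOR C = 1 XNOR 1 = 1
G6 = D AND G3 = 0 AND 1 = 0
G7 = E NAND G4 = 0 NAND 1 = 1
G8 = G5 XNOR D = 1 XNOR 0 = 0

G6 = 0  G7 = 1  G8 = 0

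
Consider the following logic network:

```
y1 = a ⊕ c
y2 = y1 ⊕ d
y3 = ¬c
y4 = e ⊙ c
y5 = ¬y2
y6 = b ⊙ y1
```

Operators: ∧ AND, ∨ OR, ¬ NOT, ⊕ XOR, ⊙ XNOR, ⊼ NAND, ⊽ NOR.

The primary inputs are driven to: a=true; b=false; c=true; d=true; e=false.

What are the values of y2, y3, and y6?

y2 = true, y3 = false, y6 = true

y1 = a XOR c = true XOR true = false
y2 = y1 XOR d = false XOR true = true
y3 = NOT c = NOT true = false
y6 = b XNOR y1 = false XNOR false = true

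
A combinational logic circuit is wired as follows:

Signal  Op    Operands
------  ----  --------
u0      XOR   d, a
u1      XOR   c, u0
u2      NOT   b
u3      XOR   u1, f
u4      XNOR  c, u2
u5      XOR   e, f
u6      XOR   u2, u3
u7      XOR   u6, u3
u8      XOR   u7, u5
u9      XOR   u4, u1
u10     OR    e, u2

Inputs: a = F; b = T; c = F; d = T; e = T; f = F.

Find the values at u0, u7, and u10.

u0 = T; u7 = F; u10 = T

u0 = d XOR a = T XOR F = T
u1 = c XOR u0 = F XOR T = T
u2 = NOT b = NOT T = F
u3 = u1 XOR f = T XOR F = T
u6 = u2 XOR u3 = F XOR T = T
u7 = u6 XOR u3 = T XOR T = F
u10 = e OR u2 = T OR F = T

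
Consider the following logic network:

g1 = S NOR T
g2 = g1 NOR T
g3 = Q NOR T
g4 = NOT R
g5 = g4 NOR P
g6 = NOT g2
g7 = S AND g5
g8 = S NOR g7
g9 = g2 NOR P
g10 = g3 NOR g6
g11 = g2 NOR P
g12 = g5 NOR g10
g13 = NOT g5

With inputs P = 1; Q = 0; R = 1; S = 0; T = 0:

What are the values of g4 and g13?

g4 = 0  g13 = 1

g4 = NOT R = NOT 1 = 0
g5 = g4 NOR P = 0 NOR 1 = 0
g13 = NOT g5 = NOT 0 = 1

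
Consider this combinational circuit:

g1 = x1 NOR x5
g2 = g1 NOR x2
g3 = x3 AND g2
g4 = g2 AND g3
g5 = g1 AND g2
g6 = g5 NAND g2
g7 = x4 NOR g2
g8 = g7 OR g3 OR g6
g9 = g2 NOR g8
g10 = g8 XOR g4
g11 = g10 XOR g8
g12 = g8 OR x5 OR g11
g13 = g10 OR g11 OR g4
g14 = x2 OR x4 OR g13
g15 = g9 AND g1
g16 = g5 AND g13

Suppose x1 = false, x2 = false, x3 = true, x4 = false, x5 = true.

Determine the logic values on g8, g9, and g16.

g8 = true, g9 = false, g16 = false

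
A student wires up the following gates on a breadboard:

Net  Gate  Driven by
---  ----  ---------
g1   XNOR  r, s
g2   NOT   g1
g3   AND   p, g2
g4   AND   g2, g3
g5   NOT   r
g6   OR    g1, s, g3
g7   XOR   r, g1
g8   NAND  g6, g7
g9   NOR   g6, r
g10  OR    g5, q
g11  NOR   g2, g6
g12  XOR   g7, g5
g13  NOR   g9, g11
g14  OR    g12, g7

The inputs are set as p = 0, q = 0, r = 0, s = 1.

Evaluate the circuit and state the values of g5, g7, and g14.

g1 = r XNOR s = 0 XNOR 1 = 0
g5 = NOT r = NOT 0 = 1
g7 = r XOR g1 = 0 XOR 0 = 0
g12 = g7 XOR g5 = 0 XOR 1 = 1
g14 = g12 OR g7 = 1 OR 0 = 1

g5 = 1; g7 = 0; g14 = 1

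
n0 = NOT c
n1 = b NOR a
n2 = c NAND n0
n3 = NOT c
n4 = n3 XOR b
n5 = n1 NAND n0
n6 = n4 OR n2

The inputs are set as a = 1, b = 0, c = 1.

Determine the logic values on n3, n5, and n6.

n0 = NOT c = NOT 1 = 0
n1 = b NOR a = 0 NOR 1 = 0
n2 = c NAND n0 = 1 NAND 0 = 1
n3 = NOT c = NOT 1 = 0
n4 = n3 XOR b = 0 XOR 0 = 0
n5 = n1 NAND n0 = 0 NAND 0 = 1
n6 = n4 OR n2 = 0 OR 1 = 1

n3 = 0, n5 = 1, n6 = 1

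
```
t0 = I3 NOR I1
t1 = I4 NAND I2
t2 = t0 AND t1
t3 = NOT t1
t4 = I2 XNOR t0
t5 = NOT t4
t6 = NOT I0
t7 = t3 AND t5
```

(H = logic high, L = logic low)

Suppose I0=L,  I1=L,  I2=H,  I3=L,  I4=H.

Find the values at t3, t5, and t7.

t3 = H; t5 = L; t7 = L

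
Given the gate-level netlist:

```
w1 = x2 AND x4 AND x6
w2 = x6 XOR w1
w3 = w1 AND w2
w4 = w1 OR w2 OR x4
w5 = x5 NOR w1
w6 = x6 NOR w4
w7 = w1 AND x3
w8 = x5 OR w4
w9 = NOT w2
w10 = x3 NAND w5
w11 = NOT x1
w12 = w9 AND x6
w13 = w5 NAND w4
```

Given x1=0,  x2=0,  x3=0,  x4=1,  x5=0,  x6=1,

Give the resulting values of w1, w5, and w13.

w1 = 0, w5 = 1, w13 = 0

w1 = x2 AND x4 AND x6 = 0 AND 1 AND 1 = 0
w2 = x6 XOR w1 = 1 XOR 0 = 1
w4 = w1 OR w2 OR x4 = 0 OR 1 OR 1 = 1
w5 = x5 NOR w1 = 0 NOR 0 = 1
w13 = w5 NAND w4 = 1 NAND 1 = 0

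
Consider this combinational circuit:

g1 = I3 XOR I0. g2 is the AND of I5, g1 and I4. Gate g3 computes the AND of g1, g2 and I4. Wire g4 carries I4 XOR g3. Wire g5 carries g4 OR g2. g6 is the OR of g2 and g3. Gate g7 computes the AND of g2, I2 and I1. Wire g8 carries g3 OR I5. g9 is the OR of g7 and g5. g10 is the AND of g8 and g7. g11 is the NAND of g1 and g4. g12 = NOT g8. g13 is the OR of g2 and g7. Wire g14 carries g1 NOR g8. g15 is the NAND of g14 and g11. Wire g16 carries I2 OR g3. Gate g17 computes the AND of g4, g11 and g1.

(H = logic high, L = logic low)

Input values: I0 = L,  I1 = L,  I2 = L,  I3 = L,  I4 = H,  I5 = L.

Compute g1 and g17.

g1 = L  g17 = L

g1 = I3 XOR I0 = L XOR L = L
g2 = I5 AND g1 AND I4 = L AND L AND H = L
g3 = g1 AND g2 AND I4 = L AND L AND H = L
g4 = I4 XOR g3 = H XOR L = H
g11 = g1 NAND g4 = L NAND H = H
g17 = g4 AND g11 AND g1 = H AND H AND L = L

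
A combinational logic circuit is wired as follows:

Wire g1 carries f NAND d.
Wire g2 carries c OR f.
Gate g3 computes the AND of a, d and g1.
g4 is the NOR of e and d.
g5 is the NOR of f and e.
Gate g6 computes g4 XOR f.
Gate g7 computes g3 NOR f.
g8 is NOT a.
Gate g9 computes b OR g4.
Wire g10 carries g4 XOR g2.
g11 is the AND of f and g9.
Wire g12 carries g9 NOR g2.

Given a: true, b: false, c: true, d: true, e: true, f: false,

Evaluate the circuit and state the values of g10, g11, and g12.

g2 = c OR f = true OR false = true
g4 = e NOR d = true NOR true = false
g9 = b OR g4 = false OR false = false
g10 = g4 XOR g2 = false XOR true = true
g11 = f AND g9 = false AND false = false
g12 = g9 NOR g2 = false NOR true = false

g10 = true, g11 = false, g12 = false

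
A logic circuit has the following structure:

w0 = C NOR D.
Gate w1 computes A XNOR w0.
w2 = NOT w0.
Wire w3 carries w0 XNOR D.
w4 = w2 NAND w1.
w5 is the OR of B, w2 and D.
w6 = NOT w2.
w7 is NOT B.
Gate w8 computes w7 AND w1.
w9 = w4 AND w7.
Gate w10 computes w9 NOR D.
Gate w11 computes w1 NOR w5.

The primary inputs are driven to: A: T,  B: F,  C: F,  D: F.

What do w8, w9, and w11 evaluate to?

w8 = T, w9 = T, w11 = F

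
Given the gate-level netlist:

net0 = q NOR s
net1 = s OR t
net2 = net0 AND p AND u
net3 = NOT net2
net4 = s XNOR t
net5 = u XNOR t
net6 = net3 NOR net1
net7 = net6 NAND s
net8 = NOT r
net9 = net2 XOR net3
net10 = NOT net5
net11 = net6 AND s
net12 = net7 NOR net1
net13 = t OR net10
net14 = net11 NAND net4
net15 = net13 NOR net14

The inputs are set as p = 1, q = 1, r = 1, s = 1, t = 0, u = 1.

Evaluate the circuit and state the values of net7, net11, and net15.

net7 = 1  net11 = 0  net15 = 0

net0 = q NOR s = 1 NOR 1 = 0
net1 = s OR t = 1 OR 0 = 1
net2 = net0 AND p AND u = 0 AND 1 AND 1 = 0
net3 = NOT net2 = NOT 0 = 1
net4 = s XNOR t = 1 XNOR 0 = 0
net5 = u XNOR t = 1 XNOR 0 = 0
net6 = net3 NOR net1 = 1 NOR 1 = 0
net7 = net6 NAND s = 0 NAND 1 = 1
net10 = NOT net5 = NOT 0 = 1
net11 = net6 AND s = 0 AND 1 = 0
net13 = t OR net10 = 0 OR 1 = 1
net14 = net11 NAND net4 = 0 NAND 0 = 1
net15 = net13 NOR net14 = 1 NOR 1 = 0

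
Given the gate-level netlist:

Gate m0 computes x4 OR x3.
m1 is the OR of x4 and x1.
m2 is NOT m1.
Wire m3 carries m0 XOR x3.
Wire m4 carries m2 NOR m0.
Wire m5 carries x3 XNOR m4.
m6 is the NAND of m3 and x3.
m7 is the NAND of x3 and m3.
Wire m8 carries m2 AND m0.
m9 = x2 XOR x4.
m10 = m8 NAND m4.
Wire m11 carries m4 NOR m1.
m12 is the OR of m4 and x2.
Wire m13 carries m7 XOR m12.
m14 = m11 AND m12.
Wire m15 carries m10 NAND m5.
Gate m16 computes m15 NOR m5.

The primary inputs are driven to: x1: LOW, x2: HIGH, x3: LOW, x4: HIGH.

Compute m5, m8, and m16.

m5 = HIGH; m8 = LOW; m16 = LOW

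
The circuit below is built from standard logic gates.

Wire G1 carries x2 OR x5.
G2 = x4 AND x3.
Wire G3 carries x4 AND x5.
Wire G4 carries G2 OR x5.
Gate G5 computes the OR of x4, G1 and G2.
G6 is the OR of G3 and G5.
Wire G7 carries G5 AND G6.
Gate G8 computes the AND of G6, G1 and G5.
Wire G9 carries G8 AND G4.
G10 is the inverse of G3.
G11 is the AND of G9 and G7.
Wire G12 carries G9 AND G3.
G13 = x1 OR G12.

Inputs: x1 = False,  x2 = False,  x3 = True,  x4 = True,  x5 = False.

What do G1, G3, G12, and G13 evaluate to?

G1 = x2 OR x5 = False OR False = False
G2 = x4 AND x3 = True AND True = True
G3 = x4 AND x5 = True AND False = False
G4 = G2 OR x5 = True OR False = True
G5 = x4 OR G1 OR G2 = True OR False OR True = True
G6 = G3 OR G5 = False OR True = True
G8 = G6 AND G1 AND G5 = True AND False AND True = False
G9 = G8 AND G4 = False AND True = False
G12 = G9 AND G3 = False AND False = False
G13 = x1 OR G12 = False OR False = False

G1 = False, G3 = False, G12 = False, G13 = False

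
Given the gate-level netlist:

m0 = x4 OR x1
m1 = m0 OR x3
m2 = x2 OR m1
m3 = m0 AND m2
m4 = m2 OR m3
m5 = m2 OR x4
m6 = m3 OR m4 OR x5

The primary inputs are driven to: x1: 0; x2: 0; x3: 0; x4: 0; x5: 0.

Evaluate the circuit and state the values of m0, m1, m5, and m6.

m0 = 0; m1 = 0; m5 = 0; m6 = 0

m0 = x4 OR x1 = 0 OR 0 = 0
m1 = m0 OR x3 = 0 OR 0 = 0
m2 = x2 OR m1 = 0 OR 0 = 0
m3 = m0 AND m2 = 0 AND 0 = 0
m4 = m2 OR m3 = 0 OR 0 = 0
m5 = m2 OR x4 = 0 OR 0 = 0
m6 = m3 OR m4 OR x5 = 0 OR 0 OR 0 = 0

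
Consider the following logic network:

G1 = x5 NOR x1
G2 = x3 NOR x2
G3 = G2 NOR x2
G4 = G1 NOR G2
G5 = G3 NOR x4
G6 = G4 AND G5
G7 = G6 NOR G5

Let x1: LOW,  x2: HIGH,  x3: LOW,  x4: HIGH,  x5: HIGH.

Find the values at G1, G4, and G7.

G1 = LOW  G4 = HIGH  G7 = HIGH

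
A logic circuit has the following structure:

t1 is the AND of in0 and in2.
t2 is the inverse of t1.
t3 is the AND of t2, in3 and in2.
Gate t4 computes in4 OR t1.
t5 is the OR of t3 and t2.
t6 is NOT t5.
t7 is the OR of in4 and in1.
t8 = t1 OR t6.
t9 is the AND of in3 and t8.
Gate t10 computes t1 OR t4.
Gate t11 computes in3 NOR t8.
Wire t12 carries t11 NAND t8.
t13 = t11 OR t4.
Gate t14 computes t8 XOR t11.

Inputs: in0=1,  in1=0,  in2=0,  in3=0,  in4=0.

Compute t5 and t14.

t5 = 1; t14 = 1

t1 = in0 AND in2 = 1 AND 0 = 0
t2 = NOT t1 = NOT 0 = 1
t3 = t2 AND in3 AND in2 = 1 AND 0 AND 0 = 0
t5 = t3 OR t2 = 0 OR 1 = 1
t6 = NOT t5 = NOT 1 = 0
t8 = t1 OR t6 = 0 OR 0 = 0
t11 = in3 NOR t8 = 0 NOR 0 = 1
t14 = t8 XOR t11 = 0 XOR 1 = 1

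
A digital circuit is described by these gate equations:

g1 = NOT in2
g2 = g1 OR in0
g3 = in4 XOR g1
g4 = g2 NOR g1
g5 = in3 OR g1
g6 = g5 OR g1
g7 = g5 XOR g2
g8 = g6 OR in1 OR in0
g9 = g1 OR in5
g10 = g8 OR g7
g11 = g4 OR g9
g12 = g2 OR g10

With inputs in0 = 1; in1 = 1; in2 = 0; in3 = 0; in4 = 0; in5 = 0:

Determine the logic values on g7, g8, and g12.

g7 = 0, g8 = 1, g12 = 1

g1 = NOT in2 = NOT 0 = 1
g2 = g1 OR in0 = 1 OR 1 = 1
g5 = in3 OR g1 = 0 OR 1 = 1
g6 = g5 OR g1 = 1 OR 1 = 1
g7 = g5 XOR g2 = 1 XOR 1 = 0
g8 = g6 OR in1 OR in0 = 1 OR 1 OR 1 = 1
g10 = g8 OR g7 = 1 OR 0 = 1
g12 = g2 OR g10 = 1 OR 1 = 1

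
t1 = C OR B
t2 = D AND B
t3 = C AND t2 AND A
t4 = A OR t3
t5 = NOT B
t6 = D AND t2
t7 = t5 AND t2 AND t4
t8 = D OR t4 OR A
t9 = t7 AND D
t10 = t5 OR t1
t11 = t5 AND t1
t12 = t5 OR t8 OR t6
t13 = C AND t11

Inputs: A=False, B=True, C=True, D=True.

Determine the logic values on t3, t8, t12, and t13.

t1 = C OR B = True OR True = True
t2 = D AND B = True AND True = True
t3 = C AND t2 AND A = True AND True AND False = False
t4 = A OR t3 = False OR False = False
t5 = NOT B = NOT True = False
t6 = D AND t2 = True AND True = True
t8 = D OR t4 OR A = True OR False OR False = True
t11 = t5 AND t1 = False AND True = False
t12 = t5 OR t8 OR t6 = False OR True OR True = True
t13 = C AND t11 = True AND False = False

t3 = False; t8 = True; t12 = True; t13 = False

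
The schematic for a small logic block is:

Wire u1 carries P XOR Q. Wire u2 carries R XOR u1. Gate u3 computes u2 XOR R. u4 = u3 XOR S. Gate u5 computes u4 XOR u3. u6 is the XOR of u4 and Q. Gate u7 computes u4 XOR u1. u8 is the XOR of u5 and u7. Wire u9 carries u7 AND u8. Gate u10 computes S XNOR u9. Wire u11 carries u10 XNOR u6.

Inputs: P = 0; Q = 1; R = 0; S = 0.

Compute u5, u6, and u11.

u5 = 0, u6 = 0, u11 = 0

u1 = P XOR Q = 0 XOR 1 = 1
u2 = R XOR u1 = 0 XOR 1 = 1
u3 = u2 XOR R = 1 XOR 0 = 1
u4 = u3 XOR S = 1 XOR 0 = 1
u5 = u4 XOR u3 = 1 XOR 1 = 0
u6 = u4 XOR Q = 1 XOR 1 = 0
u7 = u4 XOR u1 = 1 XOR 1 = 0
u8 = u5 XOR u7 = 0 XOR 0 = 0
u9 = u7 AND u8 = 0 AND 0 = 0
u10 = S XNOR u9 = 0 XNOR 0 = 1
u11 = u10 XNOR u6 = 1 XNOR 0 = 0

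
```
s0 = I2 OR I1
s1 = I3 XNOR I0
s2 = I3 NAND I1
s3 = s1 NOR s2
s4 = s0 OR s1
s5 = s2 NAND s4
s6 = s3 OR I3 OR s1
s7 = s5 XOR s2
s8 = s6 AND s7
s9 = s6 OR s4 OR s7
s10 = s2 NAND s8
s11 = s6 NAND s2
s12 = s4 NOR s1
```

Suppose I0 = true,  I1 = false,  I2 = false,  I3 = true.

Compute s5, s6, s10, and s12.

s0 = I2 OR I1 = false OR false = false
s1 = I3 XNOR I0 = true XNOR true = true
s2 = I3 NAND I1 = true NAND false = true
s3 = s1 NOR s2 = true NOR true = false
s4 = s0 OR s1 = false OR true = true
s5 = s2 NAND s4 = true NAND true = false
s6 = s3 OR I3 OR s1 = false OR true OR true = true
s7 = s5 XOR s2 = false XOR true = true
s8 = s6 AND s7 = true AND true = true
s10 = s2 NAND s8 = true NAND true = false
s12 = s4 NOR s1 = true NOR true = false

s5 = false  s6 = true  s10 = false  s12 = false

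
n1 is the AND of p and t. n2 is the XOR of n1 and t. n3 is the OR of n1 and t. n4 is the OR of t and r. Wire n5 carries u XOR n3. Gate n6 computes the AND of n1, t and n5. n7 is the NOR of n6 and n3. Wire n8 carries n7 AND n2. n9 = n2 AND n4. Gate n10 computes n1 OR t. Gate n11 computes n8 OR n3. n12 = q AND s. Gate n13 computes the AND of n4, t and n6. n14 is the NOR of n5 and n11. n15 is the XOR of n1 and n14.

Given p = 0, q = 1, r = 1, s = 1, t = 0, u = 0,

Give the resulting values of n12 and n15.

n12 = 1, n15 = 1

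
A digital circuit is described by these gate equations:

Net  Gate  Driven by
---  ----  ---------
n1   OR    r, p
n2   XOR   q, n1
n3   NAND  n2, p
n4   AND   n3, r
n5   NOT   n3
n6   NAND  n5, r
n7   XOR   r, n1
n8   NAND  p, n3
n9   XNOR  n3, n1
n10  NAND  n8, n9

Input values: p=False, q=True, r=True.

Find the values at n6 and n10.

n1 = r OR p = True OR False = True
n2 = q XOR n1 = True XOR True = False
n3 = n2 NAND p = False NAND False = True
n5 = NOT n3 = NOT True = False
n6 = n5 NAND r = False NAND True = True
n8 = p NAND n3 = False NAND True = True
n9 = n3 XNOR n1 = True XNOR True = True
n10 = n8 NAND n9 = True NAND True = False

n6 = True, n10 = False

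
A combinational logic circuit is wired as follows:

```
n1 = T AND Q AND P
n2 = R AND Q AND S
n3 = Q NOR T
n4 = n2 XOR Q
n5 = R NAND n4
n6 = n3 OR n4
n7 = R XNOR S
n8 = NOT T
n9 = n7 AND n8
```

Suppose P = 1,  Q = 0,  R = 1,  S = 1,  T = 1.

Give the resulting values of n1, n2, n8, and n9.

n1 = T AND Q AND P = 1 AND 0 AND 1 = 0
n2 = R AND Q AND S = 1 AND 0 AND 1 = 0
n7 = R XNOR S = 1 XNOR 1 = 1
n8 = NOT T = NOT 1 = 0
n9 = n7 AND n8 = 1 AND 0 = 0

n1 = 0; n2 = 0; n8 = 0; n9 = 0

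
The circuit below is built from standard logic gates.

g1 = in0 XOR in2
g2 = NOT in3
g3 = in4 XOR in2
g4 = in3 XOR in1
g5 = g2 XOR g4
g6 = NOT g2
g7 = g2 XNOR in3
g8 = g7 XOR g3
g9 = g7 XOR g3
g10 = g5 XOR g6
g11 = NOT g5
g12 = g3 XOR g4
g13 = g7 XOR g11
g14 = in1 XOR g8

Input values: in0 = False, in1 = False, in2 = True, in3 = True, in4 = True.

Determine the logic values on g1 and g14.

g1 = True  g14 = False

g1 = in0 XOR in2 = False XOR True = True
g2 = NOT in3 = NOT True = False
g3 = in4 XOR in2 = True XOR True = False
g7 = g2 XNOR in3 = False XNOR True = False
g8 = g7 XOR g3 = False XOR False = False
g14 = in1 XOR g8 = False XOR False = False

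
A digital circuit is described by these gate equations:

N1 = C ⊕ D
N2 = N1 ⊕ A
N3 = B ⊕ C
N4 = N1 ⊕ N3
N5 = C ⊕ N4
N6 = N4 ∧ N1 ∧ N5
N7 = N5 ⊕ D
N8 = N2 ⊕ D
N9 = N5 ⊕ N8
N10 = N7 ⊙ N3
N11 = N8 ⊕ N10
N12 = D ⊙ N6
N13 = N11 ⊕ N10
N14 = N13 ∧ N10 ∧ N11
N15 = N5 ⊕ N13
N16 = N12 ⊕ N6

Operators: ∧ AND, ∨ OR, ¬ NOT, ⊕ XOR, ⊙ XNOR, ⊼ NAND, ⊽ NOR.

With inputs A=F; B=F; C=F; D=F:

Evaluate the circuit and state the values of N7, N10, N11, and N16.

N1 = C XOR D = F XOR F = F
N2 = N1 XOR A = F XOR F = F
N3 = B XOR C = F XOR F = F
N4 = N1 XOR N3 = F XOR F = F
N5 = C XOR N4 = F XOR F = F
N6 = N4 AND N1 AND N5 = F AND F AND F = F
N7 = N5 XOR D = F XOR F = F
N8 = N2 XOR D = F XOR F = F
N10 = N7 XNOR N3 = F XNOR F = T
N11 = N8 XOR N10 = F XOR T = T
N12 = D XNOR N6 = F XNOR F = T
N16 = N12 XOR N6 = T XOR F = T

N7 = F, N10 = T, N11 = T, N16 = T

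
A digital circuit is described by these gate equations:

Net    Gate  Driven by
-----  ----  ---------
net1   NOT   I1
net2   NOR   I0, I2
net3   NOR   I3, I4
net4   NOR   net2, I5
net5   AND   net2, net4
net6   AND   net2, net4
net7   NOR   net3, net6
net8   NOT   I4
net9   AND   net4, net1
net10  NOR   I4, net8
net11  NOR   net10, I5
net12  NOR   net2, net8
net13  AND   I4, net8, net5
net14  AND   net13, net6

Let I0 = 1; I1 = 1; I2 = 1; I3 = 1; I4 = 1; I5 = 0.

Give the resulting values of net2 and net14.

net2 = I0 NOR I2 = 1 NOR 1 = 0
net4 = net2 NOR I5 = 0 NOR 0 = 1
net5 = net2 AND net4 = 0 AND 1 = 0
net6 = net2 AND net4 = 0 AND 1 = 0
net8 = NOT I4 = NOT 1 = 0
net13 = I4 AND net8 AND net5 = 1 AND 0 AND 0 = 0
net14 = net13 AND net6 = 0 AND 0 = 0

net2 = 0; net14 = 0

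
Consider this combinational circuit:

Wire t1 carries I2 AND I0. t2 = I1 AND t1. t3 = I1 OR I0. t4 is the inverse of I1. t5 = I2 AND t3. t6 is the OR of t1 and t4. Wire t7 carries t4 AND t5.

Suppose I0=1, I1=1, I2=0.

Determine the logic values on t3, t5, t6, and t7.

t3 = 1  t5 = 0  t6 = 0  t7 = 0

t1 = I2 AND I0 = 0 AND 1 = 0
t3 = I1 OR I0 = 1 OR 1 = 1
t4 = NOT I1 = NOT 1 = 0
t5 = I2 AND t3 = 0 AND 1 = 0
t6 = t1 OR t4 = 0 OR 0 = 0
t7 = t4 AND t5 = 0 AND 0 = 0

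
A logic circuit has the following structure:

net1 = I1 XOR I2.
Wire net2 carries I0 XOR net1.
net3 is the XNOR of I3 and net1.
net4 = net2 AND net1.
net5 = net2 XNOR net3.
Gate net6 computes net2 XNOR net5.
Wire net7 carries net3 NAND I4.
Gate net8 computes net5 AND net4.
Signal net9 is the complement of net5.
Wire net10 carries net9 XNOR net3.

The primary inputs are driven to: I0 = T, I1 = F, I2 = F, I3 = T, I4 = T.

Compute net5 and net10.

net1 = I1 XOR I2 = F XOR F = F
net2 = I0 XOR net1 = T XOR F = T
net3 = I3 XNOR net1 = T XNOR F = F
net5 = net2 XNOR net3 = T XNOR F = F
net9 = NOT net5 = NOT F = T
net10 = net9 XNOR net3 = T XNOR F = F

net5 = F, net10 = F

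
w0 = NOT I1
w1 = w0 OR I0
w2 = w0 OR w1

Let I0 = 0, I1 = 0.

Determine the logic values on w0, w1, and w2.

w0 = 1, w1 = 1, w2 = 1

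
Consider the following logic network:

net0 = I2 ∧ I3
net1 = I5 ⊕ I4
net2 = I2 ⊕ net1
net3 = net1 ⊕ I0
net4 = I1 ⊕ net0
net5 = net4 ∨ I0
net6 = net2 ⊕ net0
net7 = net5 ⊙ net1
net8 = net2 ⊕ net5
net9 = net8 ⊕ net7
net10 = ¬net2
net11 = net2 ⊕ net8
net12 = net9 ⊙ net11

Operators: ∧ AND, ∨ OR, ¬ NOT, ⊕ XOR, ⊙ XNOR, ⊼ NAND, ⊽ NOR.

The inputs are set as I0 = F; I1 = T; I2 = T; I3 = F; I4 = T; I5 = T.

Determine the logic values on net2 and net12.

net0 = I2 AND I3 = T AND F = F
net1 = I5 XOR I4 = T XOR T = F
net2 = I2 XOR net1 = T XOR F = T
net4 = I1 XOR net0 = T XOR F = T
net5 = net4 OR I0 = T OR F = T
net7 = net5 XNOR net1 = T XNOR F = F
net8 = net2 XOR net5 = T XOR T = F
net9 = net8 XOR net7 = F XOR F = F
net11 = net2 XOR net8 = T XOR F = T
net12 = net9 XNOR net11 = F XNOR T = F

net2 = T, net12 = F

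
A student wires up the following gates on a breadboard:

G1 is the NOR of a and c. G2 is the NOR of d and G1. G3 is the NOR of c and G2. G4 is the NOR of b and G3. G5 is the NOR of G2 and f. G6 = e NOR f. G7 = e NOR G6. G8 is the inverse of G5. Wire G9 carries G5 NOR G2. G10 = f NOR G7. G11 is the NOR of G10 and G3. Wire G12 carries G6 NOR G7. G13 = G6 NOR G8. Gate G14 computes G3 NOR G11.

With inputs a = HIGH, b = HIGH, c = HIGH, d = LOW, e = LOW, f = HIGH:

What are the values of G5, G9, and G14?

G5 = LOW; G9 = LOW; G14 = LOW

G1 = a NOR c = HIGH NOR HIGH = LOW
G2 = d NOR G1 = LOW NOR LOW = HIGH
G3 = c NOR G2 = HIGH NOR HIGH = LOW
G5 = G2 NOR f = HIGH NOR HIGH = LOW
G6 = e NOR f = LOW NOR HIGH = LOW
G7 = e NOR G6 = LOW NOR LOW = HIGH
G9 = G5 NOR G2 = LOW NOR HIGH = LOW
G10 = f NOR G7 = HIGH NOR HIGH = LOW
G11 = G10 NOR G3 = LOW NOR LOW = HIGH
G14 = G3 NOR G11 = LOW NOR HIGH = LOW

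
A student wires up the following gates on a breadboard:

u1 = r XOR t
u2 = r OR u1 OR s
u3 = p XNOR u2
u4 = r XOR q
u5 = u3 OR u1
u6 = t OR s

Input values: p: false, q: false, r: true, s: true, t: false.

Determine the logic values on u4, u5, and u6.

u4 = true, u5 = true, u6 = true

u1 = r XOR t = true XOR false = true
u2 = r OR u1 OR s = true OR true OR true = true
u3 = p XNOR u2 = false XNOR true = false
u4 = r XOR q = true XOR false = true
u5 = u3 OR u1 = false OR true = true
u6 = t OR s = false OR true = true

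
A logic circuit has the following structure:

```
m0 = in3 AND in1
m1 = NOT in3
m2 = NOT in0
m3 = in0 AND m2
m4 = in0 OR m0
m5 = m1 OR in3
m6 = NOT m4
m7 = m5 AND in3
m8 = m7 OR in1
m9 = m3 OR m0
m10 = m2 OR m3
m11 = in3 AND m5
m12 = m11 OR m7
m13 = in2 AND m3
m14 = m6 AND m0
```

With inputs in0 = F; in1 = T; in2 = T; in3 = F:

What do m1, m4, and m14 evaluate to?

m0 = in3 AND in1 = F AND T = F
m1 = NOT in3 = NOT F = T
m4 = in0 OR m0 = F OR F = F
m6 = NOT m4 = NOT F = T
m14 = m6 AND m0 = T AND F = F

m1 = T, m4 = F, m14 = F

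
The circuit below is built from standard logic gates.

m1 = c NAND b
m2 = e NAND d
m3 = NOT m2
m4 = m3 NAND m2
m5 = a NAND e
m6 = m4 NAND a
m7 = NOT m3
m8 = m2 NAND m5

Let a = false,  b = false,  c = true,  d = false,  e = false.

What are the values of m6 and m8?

m2 = e NAND d = false NAND false = true
m3 = NOT m2 = NOT true = false
m4 = m3 NAND m2 = false NAND true = true
m5 = a NAND e = false NAND false = true
m6 = m4 NAND a = true NAND false = true
m8 = m2 NAND m5 = true NAND true = false

m6 = true; m8 = false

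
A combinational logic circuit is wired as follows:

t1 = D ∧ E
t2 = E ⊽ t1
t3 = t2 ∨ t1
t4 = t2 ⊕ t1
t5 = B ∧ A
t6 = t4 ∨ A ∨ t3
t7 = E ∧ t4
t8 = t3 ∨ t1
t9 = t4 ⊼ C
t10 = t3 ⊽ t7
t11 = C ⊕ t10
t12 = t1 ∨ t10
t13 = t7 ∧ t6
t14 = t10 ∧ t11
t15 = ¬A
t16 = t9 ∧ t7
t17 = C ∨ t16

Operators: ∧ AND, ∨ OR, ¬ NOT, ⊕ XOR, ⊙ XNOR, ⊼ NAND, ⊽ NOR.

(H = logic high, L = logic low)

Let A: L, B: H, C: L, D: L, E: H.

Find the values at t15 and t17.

t1 = D AND E = L AND H = L
t2 = E NOR t1 = H NOR L = L
t4 = t2 XOR t1 = L XOR L = L
t7 = E AND t4 = H AND L = L
t9 = t4 NAND C = L NAND L = H
t15 = NOT A = NOT L = H
t16 = t9 AND t7 = H AND L = L
t17 = C OR t16 = L OR L = L

t15 = H; t17 = L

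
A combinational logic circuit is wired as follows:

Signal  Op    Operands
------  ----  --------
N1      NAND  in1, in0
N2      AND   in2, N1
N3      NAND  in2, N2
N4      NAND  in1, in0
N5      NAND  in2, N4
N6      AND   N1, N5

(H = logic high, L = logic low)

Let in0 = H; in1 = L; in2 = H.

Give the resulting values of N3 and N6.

N1 = in1 NAND in0 = L NAND H = H
N2 = in2 AND N1 = H AND H = H
N3 = in2 NAND N2 = H NAND H = L
N4 = in1 NAND in0 = L NAND H = H
N5 = in2 NAND N4 = H NAND H = L
N6 = N1 AND N5 = H AND L = L

N3 = L; N6 = L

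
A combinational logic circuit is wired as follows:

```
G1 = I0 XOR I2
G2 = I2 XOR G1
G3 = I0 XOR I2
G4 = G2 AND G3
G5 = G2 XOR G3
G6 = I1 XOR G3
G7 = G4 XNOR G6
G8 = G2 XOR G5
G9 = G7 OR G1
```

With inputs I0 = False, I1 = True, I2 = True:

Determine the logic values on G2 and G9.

G2 = False; G9 = True

G1 = I0 XOR I2 = False XOR True = True
G2 = I2 XOR G1 = True XOR True = False
G3 = I0 XOR I2 = False XOR True = True
G4 = G2 AND G3 = False AND True = False
G6 = I1 XOR G3 = True XOR True = False
G7 = G4 XNOR G6 = False XNOR False = True
G9 = G7 OR G1 = True OR True = True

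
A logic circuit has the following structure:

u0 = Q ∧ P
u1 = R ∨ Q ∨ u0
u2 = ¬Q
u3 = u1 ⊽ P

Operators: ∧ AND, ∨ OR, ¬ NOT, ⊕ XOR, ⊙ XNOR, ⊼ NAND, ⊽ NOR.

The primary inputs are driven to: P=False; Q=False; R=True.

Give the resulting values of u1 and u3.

u1 = True; u3 = False

u0 = Q AND P = False AND False = False
u1 = R OR Q OR u0 = True OR False OR False = True
u3 = u1 NOR P = True NOR False = False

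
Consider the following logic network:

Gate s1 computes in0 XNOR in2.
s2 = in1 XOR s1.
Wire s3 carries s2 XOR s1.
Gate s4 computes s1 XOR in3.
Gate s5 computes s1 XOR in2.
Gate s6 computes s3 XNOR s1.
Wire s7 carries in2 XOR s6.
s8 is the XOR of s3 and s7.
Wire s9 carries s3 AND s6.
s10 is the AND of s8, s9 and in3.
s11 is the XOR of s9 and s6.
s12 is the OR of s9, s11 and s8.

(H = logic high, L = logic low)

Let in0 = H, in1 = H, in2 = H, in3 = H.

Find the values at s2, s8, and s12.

s1 = in0 XNOR in2 = H XNOR H = H
s2 = in1 XOR s1 = H XOR H = L
s3 = s2 XOR s1 = L XOR H = H
s6 = s3 XNOR s1 = H XNOR H = H
s7 = in2 XOR s6 = H XOR H = L
s8 = s3 XOR s7 = H XOR L = H
s9 = s3 AND s6 = H AND H = H
s11 = s9 XOR s6 = H XOR H = L
s12 = s9 OR s11 OR s8 = H OR L OR H = H

s2 = L  s8 = H  s12 = H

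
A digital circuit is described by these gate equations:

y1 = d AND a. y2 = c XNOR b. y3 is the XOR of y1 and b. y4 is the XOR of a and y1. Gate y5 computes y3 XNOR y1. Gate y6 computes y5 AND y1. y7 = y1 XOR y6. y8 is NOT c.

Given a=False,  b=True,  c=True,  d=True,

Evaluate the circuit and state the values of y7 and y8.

y7 = False; y8 = False

y1 = d AND a = True AND False = False
y3 = y1 XOR b = False XOR True = True
y5 = y3 XNOR y1 = True XNOR False = False
y6 = y5 AND y1 = False AND False = False
y7 = y1 XOR y6 = False XOR False = False
y8 = NOT c = NOT True = False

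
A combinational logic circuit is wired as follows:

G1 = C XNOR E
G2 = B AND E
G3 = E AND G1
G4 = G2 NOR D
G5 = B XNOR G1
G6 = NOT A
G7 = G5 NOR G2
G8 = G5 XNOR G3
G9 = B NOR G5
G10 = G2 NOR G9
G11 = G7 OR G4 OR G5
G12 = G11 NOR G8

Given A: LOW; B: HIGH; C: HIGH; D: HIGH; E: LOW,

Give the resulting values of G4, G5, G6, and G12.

G1 = C XNOR E = HIGH XNOR LOW = LOW
G2 = B AND E = HIGH AND LOW = LOW
G3 = E AND G1 = LOW AND LOW = LOW
G4 = G2 NOR D = LOW NOR HIGH = LOW
G5 = B XNOR G1 = HIGH XNOR LOW = LOW
G6 = NOT A = NOT LOW = HIGH
G7 = G5 NOR G2 = LOW NOR LOW = HIGH
G8 = G5 XNOR G3 = LOW XNOR LOW = HIGH
G11 = G7 OR G4 OR G5 = HIGH OR LOW OR LOW = HIGH
G12 = G11 NOR G8 = HIGH NOR HIGH = LOW

G4 = LOW; G5 = LOW; G6 = HIGH; G12 = LOW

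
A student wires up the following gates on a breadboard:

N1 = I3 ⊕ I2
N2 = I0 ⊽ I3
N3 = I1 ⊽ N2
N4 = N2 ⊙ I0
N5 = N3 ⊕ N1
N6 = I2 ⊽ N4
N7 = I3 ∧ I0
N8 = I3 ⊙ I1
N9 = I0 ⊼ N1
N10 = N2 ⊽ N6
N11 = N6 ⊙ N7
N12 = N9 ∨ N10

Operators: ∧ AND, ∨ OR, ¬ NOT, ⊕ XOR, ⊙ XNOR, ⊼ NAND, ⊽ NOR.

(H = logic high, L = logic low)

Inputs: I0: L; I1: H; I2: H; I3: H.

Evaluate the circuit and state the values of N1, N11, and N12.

N1 = L, N11 = H, N12 = H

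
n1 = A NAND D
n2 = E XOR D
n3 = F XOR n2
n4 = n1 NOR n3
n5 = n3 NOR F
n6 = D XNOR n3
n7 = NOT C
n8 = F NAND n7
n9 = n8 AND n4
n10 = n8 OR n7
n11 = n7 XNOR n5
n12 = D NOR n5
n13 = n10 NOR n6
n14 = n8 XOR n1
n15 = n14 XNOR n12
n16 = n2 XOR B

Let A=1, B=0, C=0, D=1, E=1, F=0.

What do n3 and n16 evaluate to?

n3 = 0  n16 = 0

n2 = E XOR D = 1 XOR 1 = 0
n3 = F XOR n2 = 0 XOR 0 = 0
n16 = n2 XOR B = 0 XOR 0 = 0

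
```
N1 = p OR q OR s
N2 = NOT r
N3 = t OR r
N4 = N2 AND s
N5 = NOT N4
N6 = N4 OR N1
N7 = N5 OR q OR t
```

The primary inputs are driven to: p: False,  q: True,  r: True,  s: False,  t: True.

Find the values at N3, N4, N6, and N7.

N1 = p OR q OR s = False OR True OR False = True
N2 = NOT r = NOT True = False
N3 = t OR r = True OR True = True
N4 = N2 AND s = False AND False = False
N5 = NOT N4 = NOT False = True
N6 = N4 OR N1 = False OR True = True
N7 = N5 OR q OR t = True OR True OR True = True

N3 = True; N4 = False; N6 = True; N7 = True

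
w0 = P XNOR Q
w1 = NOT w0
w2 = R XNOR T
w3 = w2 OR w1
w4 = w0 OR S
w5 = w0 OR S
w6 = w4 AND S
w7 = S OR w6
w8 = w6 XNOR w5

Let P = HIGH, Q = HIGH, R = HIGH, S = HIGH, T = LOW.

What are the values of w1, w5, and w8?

w1 = LOW  w5 = HIGH  w8 = HIGH

w0 = P XNOR Q = HIGH XNOR HIGH = HIGH
w1 = NOT w0 = NOT HIGH = LOW
w4 = w0 OR S = HIGH OR HIGH = HIGH
w5 = w0 OR S = HIGH OR HIGH = HIGH
w6 = w4 AND S = HIGH AND HIGH = HIGH
w8 = w6 XNOR w5 = HIGH XNOR HIGH = HIGH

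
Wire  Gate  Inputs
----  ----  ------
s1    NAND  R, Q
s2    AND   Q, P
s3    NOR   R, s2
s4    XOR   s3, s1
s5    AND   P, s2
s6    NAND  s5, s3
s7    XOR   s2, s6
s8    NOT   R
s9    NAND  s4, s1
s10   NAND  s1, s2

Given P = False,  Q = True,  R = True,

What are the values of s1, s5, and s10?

s1 = False; s5 = False; s10 = True

s1 = R NAND Q = True NAND True = False
s2 = Q AND P = True AND False = False
s5 = P AND s2 = False AND False = False
s10 = s1 NAND s2 = False NAND False = True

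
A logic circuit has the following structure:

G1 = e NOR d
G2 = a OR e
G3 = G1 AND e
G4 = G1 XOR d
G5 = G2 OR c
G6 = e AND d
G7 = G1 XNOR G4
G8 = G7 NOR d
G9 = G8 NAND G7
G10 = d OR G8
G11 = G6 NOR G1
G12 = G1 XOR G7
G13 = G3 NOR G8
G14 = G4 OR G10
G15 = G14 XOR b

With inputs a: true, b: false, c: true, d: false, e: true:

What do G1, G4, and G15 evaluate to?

G1 = false; G4 = false; G15 = false

G1 = e NOR d = true NOR false = false
G4 = G1 XOR d = false XOR false = false
G7 = G1 XNOR G4 = false XNOR false = true
G8 = G7 NOR d = true NOR false = false
G10 = d OR G8 = false OR false = false
G14 = G4 OR G10 = false OR false = false
G15 = G14 XOR b = false XOR false = false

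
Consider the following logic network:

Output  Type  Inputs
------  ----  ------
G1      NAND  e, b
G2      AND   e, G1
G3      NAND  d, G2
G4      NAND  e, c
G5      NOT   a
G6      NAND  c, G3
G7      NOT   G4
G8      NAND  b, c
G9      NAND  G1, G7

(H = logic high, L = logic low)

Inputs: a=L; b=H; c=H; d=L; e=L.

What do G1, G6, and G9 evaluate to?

G1 = H; G6 = L; G9 = H

G1 = e NAND b = L NAND H = H
G2 = e AND G1 = L AND H = L
G3 = d NAND G2 = L NAND L = H
G4 = e NAND c = L NAND H = H
G6 = c NAND G3 = H NAND H = L
G7 = NOT G4 = NOT H = L
G9 = G1 NAND G7 = H NAND L = H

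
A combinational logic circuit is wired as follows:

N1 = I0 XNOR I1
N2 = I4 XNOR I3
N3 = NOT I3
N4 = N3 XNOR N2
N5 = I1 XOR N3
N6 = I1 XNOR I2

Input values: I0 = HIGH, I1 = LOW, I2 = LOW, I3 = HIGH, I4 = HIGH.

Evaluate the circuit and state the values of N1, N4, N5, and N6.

N1 = I0 XNOR I1 = HIGH XNOR LOW = LOW
N2 = I4 XNOR I3 = HIGH XNOR HIGH = HIGH
N3 = NOT I3 = NOT HIGH = LOW
N4 = N3 XNOR N2 = LOW XNOR HIGH = LOW
N5 = I1 XOR N3 = LOW XOR LOW = LOW
N6 = I1 XNOR I2 = LOW XNOR LOW = HIGH

N1 = LOW, N4 = LOW, N5 = LOW, N6 = HIGH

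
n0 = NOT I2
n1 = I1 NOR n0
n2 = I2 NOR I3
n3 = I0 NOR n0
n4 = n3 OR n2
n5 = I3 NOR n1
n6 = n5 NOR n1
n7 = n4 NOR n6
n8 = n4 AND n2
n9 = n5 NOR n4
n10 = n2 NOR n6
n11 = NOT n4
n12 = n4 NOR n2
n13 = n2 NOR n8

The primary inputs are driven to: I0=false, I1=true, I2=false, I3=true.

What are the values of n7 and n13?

n7 = false  n13 = true

n0 = NOT I2 = NOT false = true
n1 = I1 NOR n0 = true NOR true = false
n2 = I2 NOR I3 = false NOR true = false
n3 = I0 NOR n0 = false NOR true = false
n4 = n3 OR n2 = false OR false = false
n5 = I3 NOR n1 = true NOR false = false
n6 = n5 NOR n1 = false NOR false = true
n7 = n4 NOR n6 = false NOR true = false
n8 = n4 AND n2 = false AND false = false
n13 = n2 NOR n8 = false NOR false = true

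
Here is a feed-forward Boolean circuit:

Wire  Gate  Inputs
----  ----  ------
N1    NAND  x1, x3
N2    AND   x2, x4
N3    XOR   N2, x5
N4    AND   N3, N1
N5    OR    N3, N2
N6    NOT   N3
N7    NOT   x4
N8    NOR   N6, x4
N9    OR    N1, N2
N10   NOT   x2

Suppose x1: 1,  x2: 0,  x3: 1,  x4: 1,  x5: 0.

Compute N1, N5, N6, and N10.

N1 = x1 NAND x3 = 1 NAND 1 = 0
N2 = x2 AND x4 = 0 AND 1 = 0
N3 = N2 XOR x5 = 0 XOR 0 = 0
N5 = N3 OR N2 = 0 OR 0 = 0
N6 = NOT N3 = NOT 0 = 1
N10 = NOT x2 = NOT 0 = 1

N1 = 0, N5 = 0, N6 = 1, N10 = 1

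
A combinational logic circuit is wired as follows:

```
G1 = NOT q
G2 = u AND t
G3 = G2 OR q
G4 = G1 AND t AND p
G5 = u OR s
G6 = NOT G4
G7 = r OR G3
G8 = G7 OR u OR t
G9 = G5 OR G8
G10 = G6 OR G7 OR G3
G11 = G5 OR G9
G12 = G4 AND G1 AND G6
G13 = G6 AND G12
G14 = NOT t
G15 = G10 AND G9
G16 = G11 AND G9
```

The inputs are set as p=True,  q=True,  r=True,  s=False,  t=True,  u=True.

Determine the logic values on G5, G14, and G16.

G5 = True  G14 = False  G16 = True

G2 = u AND t = True AND True = True
G3 = G2 OR q = True OR True = True
G5 = u OR s = True OR False = True
G7 = r OR G3 = True OR True = True
G8 = G7 OR u OR t = True OR True OR True = True
G9 = G5 OR G8 = True OR True = True
G11 = G5 OR G9 = True OR True = True
G14 = NOT t = NOT True = False
G16 = G11 AND G9 = True AND True = True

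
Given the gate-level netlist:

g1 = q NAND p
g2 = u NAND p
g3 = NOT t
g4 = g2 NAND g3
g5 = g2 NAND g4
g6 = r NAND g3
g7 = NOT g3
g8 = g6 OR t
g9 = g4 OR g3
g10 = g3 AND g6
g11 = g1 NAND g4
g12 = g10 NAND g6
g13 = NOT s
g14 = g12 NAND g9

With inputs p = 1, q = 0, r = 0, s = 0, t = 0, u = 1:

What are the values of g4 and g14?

g4 = 1; g14 = 1

g2 = u NAND p = 1 NAND 1 = 0
g3 = NOT t = NOT 0 = 1
g4 = g2 NAND g3 = 0 NAND 1 = 1
g6 = r NAND g3 = 0 NAND 1 = 1
g9 = g4 OR g3 = 1 OR 1 = 1
g10 = g3 AND g6 = 1 AND 1 = 1
g12 = g10 NAND g6 = 1 NAND 1 = 0
g14 = g12 NAND g9 = 0 NAND 1 = 1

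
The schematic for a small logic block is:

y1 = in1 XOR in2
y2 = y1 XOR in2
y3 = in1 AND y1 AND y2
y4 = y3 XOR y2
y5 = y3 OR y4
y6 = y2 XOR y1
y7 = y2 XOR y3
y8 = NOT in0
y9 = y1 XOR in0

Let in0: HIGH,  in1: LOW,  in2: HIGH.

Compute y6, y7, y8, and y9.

y6 = HIGH, y7 = LOW, y8 = LOW, y9 = LOW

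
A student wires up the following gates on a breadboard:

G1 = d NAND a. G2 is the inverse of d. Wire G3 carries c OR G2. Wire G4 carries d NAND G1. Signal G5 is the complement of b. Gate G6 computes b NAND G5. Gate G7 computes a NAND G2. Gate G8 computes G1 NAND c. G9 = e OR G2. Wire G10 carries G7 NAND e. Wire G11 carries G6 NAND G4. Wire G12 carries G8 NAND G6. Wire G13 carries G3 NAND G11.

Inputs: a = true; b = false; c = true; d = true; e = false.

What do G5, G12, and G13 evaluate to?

G5 = true, G12 = false, G13 = true

G1 = d NAND a = true NAND true = false
G2 = NOT d = NOT true = false
G3 = c OR G2 = true OR false = true
G4 = d NAND G1 = true NAND false = true
G5 = NOT b = NOT false = true
G6 = b NAND G5 = false NAND true = true
G8 = G1 NAND c = false NAND true = true
G11 = G6 NAND G4 = true NAND true = false
G12 = G8 NAND G6 = true NAND true = false
G13 = G3 NAND G11 = true NAND false = true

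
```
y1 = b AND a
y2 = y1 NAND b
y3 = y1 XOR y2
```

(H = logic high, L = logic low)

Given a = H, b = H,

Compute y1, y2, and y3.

y1 = b AND a = H AND H = H
y2 = y1 NAND b = H NAND H = L
y3 = y1 XOR y2 = H XOR L = H

y1 = H; y2 = L; y3 = H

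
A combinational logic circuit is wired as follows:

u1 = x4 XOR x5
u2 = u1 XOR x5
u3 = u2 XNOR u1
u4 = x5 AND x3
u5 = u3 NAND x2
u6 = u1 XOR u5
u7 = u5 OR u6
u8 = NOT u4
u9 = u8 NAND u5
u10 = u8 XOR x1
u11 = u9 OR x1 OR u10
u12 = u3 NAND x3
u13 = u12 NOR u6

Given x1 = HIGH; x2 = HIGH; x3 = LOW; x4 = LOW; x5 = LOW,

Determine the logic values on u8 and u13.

u8 = HIGH; u13 = LOW

u1 = x4 XOR x5 = LOW XOR LOW = LOW
u2 = u1 XOR x5 = LOW XOR LOW = LOW
u3 = u2 XNOR u1 = LOW XNOR LOW = HIGH
u4 = x5 AND x3 = LOW AND LOW = LOW
u5 = u3 NAND x2 = HIGH NAND HIGH = LOW
u6 = u1 XOR u5 = LOW XOR LOW = LOW
u8 = NOT u4 = NOT LOW = HIGH
u12 = u3 NAND x3 = HIGH NAND LOW = HIGH
u13 = u12 NOR u6 = HIGH NOR LOW = LOW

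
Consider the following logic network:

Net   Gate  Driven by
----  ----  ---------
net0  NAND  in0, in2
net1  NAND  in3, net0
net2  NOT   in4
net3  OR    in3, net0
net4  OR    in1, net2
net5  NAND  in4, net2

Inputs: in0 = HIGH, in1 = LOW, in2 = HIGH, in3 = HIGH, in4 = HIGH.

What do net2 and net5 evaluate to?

net2 = LOW  net5 = HIGH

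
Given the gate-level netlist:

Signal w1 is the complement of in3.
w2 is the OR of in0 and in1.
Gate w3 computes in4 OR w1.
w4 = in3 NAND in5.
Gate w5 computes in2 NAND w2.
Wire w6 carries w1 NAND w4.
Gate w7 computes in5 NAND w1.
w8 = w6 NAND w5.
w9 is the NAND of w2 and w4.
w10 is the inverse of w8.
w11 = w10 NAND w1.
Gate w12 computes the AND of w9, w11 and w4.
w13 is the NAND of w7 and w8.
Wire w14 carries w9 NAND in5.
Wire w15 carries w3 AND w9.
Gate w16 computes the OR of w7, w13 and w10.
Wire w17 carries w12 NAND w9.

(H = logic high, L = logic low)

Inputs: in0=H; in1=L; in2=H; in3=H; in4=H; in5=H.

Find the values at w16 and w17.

w16 = H, w17 = H

w1 = NOT in3 = NOT H = L
w2 = in0 OR in1 = H OR L = H
w4 = in3 NAND in5 = H NAND H = L
w5 = in2 NAND w2 = H NAND H = L
w6 = w1 NAND w4 = L NAND L = H
w7 = in5 NAND w1 = H NAND L = H
w8 = w6 NAND w5 = H NAND L = H
w9 = w2 NAND w4 = H NAND L = H
w10 = NOT w8 = NOT H = L
w11 = w10 NAND w1 = L NAND L = H
w12 = w9 AND w11 AND w4 = H AND H AND L = L
w13 = w7 NAND w8 = H NAND H = L
w16 = w7 OR w13 OR w10 = H OR L OR L = H
w17 = w12 NAND w9 = L NAND H = H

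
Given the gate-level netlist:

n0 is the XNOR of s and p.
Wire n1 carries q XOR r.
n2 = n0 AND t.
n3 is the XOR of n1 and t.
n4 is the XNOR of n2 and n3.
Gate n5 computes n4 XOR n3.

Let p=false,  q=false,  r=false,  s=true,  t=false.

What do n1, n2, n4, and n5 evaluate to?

n1 = false, n2 = false, n4 = true, n5 = true

n0 = s XNOR p = true XNOR false = false
n1 = q XOR r = false XOR false = false
n2 = n0 AND t = false AND false = false
n3 = n1 XOR t = false XOR false = false
n4 = n2 XNOR n3 = false XNOR false = true
n5 = n4 XOR n3 = true XOR false = true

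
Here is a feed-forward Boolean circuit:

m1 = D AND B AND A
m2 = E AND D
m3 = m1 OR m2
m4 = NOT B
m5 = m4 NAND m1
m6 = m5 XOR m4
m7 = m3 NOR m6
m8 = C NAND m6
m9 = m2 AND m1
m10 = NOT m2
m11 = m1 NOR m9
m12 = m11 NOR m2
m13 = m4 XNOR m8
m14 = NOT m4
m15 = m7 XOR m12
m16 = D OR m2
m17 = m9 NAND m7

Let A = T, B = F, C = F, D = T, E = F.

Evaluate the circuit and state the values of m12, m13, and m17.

m1 = D AND B AND A = T AND F AND T = F
m2 = E AND D = F AND T = F
m3 = m1 OR m2 = F OR F = F
m4 = NOT B = NOT F = T
m5 = m4 NAND m1 = T NAND F = T
m6 = m5 XOR m4 = T XOR T = F
m7 = m3 NOR m6 = F NOR F = T
m8 = C NAND m6 = F NAND F = T
m9 = m2 AND m1 = F AND F = F
m11 = m1 NOR m9 = F NOR F = T
m12 = m11 NOR m2 = T NOR F = F
m13 = m4 XNOR m8 = T XNOR T = T
m17 = m9 NAND m7 = F NAND T = T

m12 = F  m13 = T  m17 = T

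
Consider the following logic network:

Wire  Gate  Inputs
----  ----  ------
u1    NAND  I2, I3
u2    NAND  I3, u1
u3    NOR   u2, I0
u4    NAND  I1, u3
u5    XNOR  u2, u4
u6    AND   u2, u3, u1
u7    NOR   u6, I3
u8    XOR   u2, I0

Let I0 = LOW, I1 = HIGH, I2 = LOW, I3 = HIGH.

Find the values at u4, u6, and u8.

u4 = LOW, u6 = LOW, u8 = LOW

u1 = I2 NAND I3 = LOW NAND HIGH = HIGH
u2 = I3 NAND u1 = HIGH NAND HIGH = LOW
u3 = u2 NOR I0 = LOW NOR LOW = HIGH
u4 = I1 NAND u3 = HIGH NAND HIGH = LOW
u6 = u2 AND u3 AND u1 = LOW AND HIGH AND HIGH = LOW
u8 = u2 XOR I0 = LOW XOR LOW = LOW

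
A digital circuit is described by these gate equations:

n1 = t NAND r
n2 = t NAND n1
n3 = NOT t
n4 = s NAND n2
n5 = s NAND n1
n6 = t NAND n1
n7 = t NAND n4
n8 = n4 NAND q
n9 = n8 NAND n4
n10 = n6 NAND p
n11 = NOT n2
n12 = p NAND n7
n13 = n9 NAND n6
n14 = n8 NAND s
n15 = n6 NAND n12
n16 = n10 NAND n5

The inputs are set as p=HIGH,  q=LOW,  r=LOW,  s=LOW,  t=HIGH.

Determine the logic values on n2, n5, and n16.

n1 = t NAND r = HIGH NAND LOW = HIGH
n2 = t NAND n1 = HIGH NAND HIGH = LOW
n5 = s NAND n1 = LOW NAND HIGH = HIGH
n6 = t NAND n1 = HIGH NAND HIGH = LOW
n10 = n6 NAND p = LOW NAND HIGH = HIGH
n16 = n10 NAND n5 = HIGH NAND HIGH = LOW

n2 = LOW  n5 = HIGH  n16 = LOW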